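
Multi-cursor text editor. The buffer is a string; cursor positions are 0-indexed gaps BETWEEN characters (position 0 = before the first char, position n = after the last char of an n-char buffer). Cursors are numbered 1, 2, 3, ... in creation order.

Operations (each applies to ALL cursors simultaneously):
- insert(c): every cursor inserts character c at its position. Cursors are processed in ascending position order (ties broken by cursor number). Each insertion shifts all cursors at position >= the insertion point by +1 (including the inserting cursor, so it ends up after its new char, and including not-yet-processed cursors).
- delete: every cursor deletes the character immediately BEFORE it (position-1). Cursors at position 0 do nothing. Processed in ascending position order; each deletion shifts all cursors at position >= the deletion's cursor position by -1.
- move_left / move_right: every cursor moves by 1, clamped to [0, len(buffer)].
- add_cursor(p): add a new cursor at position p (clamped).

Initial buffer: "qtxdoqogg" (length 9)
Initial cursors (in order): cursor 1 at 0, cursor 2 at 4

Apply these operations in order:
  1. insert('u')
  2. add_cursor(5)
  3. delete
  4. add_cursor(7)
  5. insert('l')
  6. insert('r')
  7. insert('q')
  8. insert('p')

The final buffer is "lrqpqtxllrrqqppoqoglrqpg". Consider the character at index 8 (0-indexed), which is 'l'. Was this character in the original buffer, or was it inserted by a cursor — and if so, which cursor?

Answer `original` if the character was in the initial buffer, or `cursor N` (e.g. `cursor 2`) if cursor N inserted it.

After op 1 (insert('u')): buffer="uqtxduoqogg" (len 11), cursors c1@1 c2@6, authorship 1....2.....
After op 2 (add_cursor(5)): buffer="uqtxduoqogg" (len 11), cursors c1@1 c3@5 c2@6, authorship 1....2.....
After op 3 (delete): buffer="qtxoqogg" (len 8), cursors c1@0 c2@3 c3@3, authorship ........
After op 4 (add_cursor(7)): buffer="qtxoqogg" (len 8), cursors c1@0 c2@3 c3@3 c4@7, authorship ........
After op 5 (insert('l')): buffer="lqtxlloqoglg" (len 12), cursors c1@1 c2@6 c3@6 c4@11, authorship 1...23....4.
After op 6 (insert('r')): buffer="lrqtxllrroqoglrg" (len 16), cursors c1@2 c2@9 c3@9 c4@15, authorship 11...2323....44.
After op 7 (insert('q')): buffer="lrqqtxllrrqqoqoglrqg" (len 20), cursors c1@3 c2@12 c3@12 c4@19, authorship 111...232323....444.
After op 8 (insert('p')): buffer="lrqpqtxllrrqqppoqoglrqpg" (len 24), cursors c1@4 c2@15 c3@15 c4@23, authorship 1111...23232323....4444.
Authorship (.=original, N=cursor N): 1 1 1 1 . . . 2 3 2 3 2 3 2 3 . . . . 4 4 4 4 .
Index 8: author = 3

Answer: cursor 3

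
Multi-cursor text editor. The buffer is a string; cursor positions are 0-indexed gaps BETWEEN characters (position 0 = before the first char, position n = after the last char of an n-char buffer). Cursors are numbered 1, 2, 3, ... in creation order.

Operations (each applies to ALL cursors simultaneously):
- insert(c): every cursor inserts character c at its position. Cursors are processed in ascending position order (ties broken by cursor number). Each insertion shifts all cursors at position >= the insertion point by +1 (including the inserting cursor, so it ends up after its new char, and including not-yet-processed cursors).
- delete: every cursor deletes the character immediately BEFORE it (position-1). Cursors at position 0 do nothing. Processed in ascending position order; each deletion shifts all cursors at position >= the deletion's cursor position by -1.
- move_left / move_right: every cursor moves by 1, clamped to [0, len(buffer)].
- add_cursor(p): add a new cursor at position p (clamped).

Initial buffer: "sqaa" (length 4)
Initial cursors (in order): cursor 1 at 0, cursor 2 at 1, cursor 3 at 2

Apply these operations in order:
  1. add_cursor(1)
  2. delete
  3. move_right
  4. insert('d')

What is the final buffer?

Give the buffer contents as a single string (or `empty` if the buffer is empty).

After op 1 (add_cursor(1)): buffer="sqaa" (len 4), cursors c1@0 c2@1 c4@1 c3@2, authorship ....
After op 2 (delete): buffer="aa" (len 2), cursors c1@0 c2@0 c3@0 c4@0, authorship ..
After op 3 (move_right): buffer="aa" (len 2), cursors c1@1 c2@1 c3@1 c4@1, authorship ..
After op 4 (insert('d')): buffer="adddda" (len 6), cursors c1@5 c2@5 c3@5 c4@5, authorship .1234.

Answer: adddda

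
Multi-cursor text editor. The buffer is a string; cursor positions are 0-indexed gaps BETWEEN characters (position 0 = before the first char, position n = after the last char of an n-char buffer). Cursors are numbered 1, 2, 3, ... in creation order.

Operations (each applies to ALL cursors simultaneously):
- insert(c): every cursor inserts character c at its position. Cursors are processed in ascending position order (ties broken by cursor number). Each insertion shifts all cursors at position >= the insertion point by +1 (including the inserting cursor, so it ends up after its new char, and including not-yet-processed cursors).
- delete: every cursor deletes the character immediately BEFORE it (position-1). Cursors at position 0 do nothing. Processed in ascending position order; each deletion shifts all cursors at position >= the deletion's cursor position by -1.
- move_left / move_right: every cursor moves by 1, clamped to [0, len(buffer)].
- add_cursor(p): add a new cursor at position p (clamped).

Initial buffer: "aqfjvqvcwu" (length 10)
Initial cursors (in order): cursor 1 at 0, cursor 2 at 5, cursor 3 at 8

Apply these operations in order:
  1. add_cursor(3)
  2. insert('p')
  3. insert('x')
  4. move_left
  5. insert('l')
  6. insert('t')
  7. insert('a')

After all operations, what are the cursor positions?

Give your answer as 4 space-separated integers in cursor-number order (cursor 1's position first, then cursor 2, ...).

Answer: 4 19 27 12

Derivation:
After op 1 (add_cursor(3)): buffer="aqfjvqvcwu" (len 10), cursors c1@0 c4@3 c2@5 c3@8, authorship ..........
After op 2 (insert('p')): buffer="paqfpjvpqvcpwu" (len 14), cursors c1@1 c4@5 c2@8 c3@12, authorship 1...4..2...3..
After op 3 (insert('x')): buffer="pxaqfpxjvpxqvcpxwu" (len 18), cursors c1@2 c4@7 c2@11 c3@16, authorship 11...44..22...33..
After op 4 (move_left): buffer="pxaqfpxjvpxqvcpxwu" (len 18), cursors c1@1 c4@6 c2@10 c3@15, authorship 11...44..22...33..
After op 5 (insert('l')): buffer="plxaqfplxjvplxqvcplxwu" (len 22), cursors c1@2 c4@8 c2@13 c3@19, authorship 111...444..222...333..
After op 6 (insert('t')): buffer="pltxaqfpltxjvpltxqvcpltxwu" (len 26), cursors c1@3 c4@10 c2@16 c3@23, authorship 1111...4444..2222...3333..
After op 7 (insert('a')): buffer="pltaxaqfpltaxjvpltaxqvcpltaxwu" (len 30), cursors c1@4 c4@12 c2@19 c3@27, authorship 11111...44444..22222...33333..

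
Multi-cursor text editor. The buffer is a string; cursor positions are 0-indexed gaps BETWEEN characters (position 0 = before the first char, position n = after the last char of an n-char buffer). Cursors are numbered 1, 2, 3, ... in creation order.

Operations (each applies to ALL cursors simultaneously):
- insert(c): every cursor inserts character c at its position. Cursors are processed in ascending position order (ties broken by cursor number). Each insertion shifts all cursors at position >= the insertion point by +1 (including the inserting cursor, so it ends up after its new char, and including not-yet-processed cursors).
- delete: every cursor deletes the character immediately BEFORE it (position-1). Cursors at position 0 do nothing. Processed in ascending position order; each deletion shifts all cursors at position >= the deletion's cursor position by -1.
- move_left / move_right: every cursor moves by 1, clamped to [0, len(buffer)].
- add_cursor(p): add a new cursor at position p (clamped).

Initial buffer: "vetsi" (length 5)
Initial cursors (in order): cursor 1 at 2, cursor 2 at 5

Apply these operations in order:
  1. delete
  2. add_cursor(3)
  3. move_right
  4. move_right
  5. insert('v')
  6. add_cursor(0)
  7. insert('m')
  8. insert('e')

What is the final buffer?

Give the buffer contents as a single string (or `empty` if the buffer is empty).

Answer: mevtsvvvmmmeee

Derivation:
After op 1 (delete): buffer="vts" (len 3), cursors c1@1 c2@3, authorship ...
After op 2 (add_cursor(3)): buffer="vts" (len 3), cursors c1@1 c2@3 c3@3, authorship ...
After op 3 (move_right): buffer="vts" (len 3), cursors c1@2 c2@3 c3@3, authorship ...
After op 4 (move_right): buffer="vts" (len 3), cursors c1@3 c2@3 c3@3, authorship ...
After op 5 (insert('v')): buffer="vtsvvv" (len 6), cursors c1@6 c2@6 c3@6, authorship ...123
After op 6 (add_cursor(0)): buffer="vtsvvv" (len 6), cursors c4@0 c1@6 c2@6 c3@6, authorship ...123
After op 7 (insert('m')): buffer="mvtsvvvmmm" (len 10), cursors c4@1 c1@10 c2@10 c3@10, authorship 4...123123
After op 8 (insert('e')): buffer="mevtsvvvmmmeee" (len 14), cursors c4@2 c1@14 c2@14 c3@14, authorship 44...123123123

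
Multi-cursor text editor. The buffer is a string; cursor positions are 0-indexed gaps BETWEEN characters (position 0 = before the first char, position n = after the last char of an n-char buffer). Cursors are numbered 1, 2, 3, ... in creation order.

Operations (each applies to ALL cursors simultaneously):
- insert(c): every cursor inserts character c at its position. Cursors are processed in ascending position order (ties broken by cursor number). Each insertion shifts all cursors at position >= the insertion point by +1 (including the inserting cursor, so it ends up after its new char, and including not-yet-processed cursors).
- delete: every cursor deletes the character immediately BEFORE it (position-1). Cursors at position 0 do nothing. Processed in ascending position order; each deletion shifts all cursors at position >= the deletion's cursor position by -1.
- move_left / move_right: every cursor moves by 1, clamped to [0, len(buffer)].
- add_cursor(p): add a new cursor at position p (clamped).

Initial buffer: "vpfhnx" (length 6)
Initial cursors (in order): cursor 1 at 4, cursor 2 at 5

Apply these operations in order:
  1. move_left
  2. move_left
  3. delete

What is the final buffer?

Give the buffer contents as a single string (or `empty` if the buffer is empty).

After op 1 (move_left): buffer="vpfhnx" (len 6), cursors c1@3 c2@4, authorship ......
After op 2 (move_left): buffer="vpfhnx" (len 6), cursors c1@2 c2@3, authorship ......
After op 3 (delete): buffer="vhnx" (len 4), cursors c1@1 c2@1, authorship ....

Answer: vhnx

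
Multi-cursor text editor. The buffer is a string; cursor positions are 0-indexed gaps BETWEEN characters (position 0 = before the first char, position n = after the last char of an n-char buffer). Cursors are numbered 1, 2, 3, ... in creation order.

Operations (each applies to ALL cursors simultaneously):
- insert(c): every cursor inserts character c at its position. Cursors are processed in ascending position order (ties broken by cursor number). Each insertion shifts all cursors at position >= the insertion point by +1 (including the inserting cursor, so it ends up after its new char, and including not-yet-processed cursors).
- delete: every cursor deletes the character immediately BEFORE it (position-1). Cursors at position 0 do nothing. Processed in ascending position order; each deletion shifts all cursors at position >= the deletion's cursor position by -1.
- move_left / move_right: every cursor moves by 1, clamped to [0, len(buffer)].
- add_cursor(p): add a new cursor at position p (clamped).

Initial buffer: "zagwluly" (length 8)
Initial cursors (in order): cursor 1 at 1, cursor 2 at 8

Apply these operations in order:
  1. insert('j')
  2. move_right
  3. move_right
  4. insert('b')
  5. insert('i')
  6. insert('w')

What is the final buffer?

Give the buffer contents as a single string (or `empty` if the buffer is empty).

Answer: zjagbiwwlulyjbiw

Derivation:
After op 1 (insert('j')): buffer="zjagwlulyj" (len 10), cursors c1@2 c2@10, authorship .1.......2
After op 2 (move_right): buffer="zjagwlulyj" (len 10), cursors c1@3 c2@10, authorship .1.......2
After op 3 (move_right): buffer="zjagwlulyj" (len 10), cursors c1@4 c2@10, authorship .1.......2
After op 4 (insert('b')): buffer="zjagbwlulyjb" (len 12), cursors c1@5 c2@12, authorship .1..1.....22
After op 5 (insert('i')): buffer="zjagbiwlulyjbi" (len 14), cursors c1@6 c2@14, authorship .1..11.....222
After op 6 (insert('w')): buffer="zjagbiwwlulyjbiw" (len 16), cursors c1@7 c2@16, authorship .1..111.....2222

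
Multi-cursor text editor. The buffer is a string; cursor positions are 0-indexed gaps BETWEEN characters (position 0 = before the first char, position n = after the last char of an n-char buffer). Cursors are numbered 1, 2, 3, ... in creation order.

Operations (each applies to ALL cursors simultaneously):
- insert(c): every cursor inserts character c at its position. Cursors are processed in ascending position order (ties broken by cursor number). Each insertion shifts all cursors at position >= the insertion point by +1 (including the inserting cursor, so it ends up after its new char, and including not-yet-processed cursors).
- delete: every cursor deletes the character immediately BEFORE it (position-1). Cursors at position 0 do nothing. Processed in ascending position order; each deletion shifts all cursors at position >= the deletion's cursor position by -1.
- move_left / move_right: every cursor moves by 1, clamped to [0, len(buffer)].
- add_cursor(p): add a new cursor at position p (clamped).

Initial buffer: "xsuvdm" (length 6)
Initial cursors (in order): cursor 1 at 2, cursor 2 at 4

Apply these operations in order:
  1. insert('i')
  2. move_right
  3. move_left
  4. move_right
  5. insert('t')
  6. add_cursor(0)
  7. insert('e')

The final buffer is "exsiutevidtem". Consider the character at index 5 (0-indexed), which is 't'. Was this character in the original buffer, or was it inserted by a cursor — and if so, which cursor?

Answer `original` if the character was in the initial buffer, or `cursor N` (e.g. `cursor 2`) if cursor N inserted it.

Answer: cursor 1

Derivation:
After op 1 (insert('i')): buffer="xsiuvidm" (len 8), cursors c1@3 c2@6, authorship ..1..2..
After op 2 (move_right): buffer="xsiuvidm" (len 8), cursors c1@4 c2@7, authorship ..1..2..
After op 3 (move_left): buffer="xsiuvidm" (len 8), cursors c1@3 c2@6, authorship ..1..2..
After op 4 (move_right): buffer="xsiuvidm" (len 8), cursors c1@4 c2@7, authorship ..1..2..
After op 5 (insert('t')): buffer="xsiutvidtm" (len 10), cursors c1@5 c2@9, authorship ..1.1.2.2.
After op 6 (add_cursor(0)): buffer="xsiutvidtm" (len 10), cursors c3@0 c1@5 c2@9, authorship ..1.1.2.2.
After op 7 (insert('e')): buffer="exsiutevidtem" (len 13), cursors c3@1 c1@7 c2@12, authorship 3..1.11.2.22.
Authorship (.=original, N=cursor N): 3 . . 1 . 1 1 . 2 . 2 2 .
Index 5: author = 1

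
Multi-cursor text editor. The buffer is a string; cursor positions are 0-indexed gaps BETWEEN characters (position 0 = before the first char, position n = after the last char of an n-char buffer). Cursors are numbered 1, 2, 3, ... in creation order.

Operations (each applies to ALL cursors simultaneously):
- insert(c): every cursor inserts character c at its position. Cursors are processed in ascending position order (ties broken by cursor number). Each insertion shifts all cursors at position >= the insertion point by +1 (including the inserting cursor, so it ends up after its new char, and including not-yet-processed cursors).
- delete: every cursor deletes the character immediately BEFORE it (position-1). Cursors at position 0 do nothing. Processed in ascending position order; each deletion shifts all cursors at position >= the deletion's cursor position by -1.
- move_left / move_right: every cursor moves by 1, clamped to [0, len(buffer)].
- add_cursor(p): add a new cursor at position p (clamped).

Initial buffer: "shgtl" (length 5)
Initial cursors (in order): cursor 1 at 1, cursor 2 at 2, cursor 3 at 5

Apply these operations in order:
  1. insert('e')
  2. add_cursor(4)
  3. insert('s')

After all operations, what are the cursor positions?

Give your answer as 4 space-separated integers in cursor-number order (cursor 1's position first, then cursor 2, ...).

Answer: 3 7 12 7

Derivation:
After op 1 (insert('e')): buffer="sehegtle" (len 8), cursors c1@2 c2@4 c3@8, authorship .1.2...3
After op 2 (add_cursor(4)): buffer="sehegtle" (len 8), cursors c1@2 c2@4 c4@4 c3@8, authorship .1.2...3
After op 3 (insert('s')): buffer="seshessgtles" (len 12), cursors c1@3 c2@7 c4@7 c3@12, authorship .11.224...33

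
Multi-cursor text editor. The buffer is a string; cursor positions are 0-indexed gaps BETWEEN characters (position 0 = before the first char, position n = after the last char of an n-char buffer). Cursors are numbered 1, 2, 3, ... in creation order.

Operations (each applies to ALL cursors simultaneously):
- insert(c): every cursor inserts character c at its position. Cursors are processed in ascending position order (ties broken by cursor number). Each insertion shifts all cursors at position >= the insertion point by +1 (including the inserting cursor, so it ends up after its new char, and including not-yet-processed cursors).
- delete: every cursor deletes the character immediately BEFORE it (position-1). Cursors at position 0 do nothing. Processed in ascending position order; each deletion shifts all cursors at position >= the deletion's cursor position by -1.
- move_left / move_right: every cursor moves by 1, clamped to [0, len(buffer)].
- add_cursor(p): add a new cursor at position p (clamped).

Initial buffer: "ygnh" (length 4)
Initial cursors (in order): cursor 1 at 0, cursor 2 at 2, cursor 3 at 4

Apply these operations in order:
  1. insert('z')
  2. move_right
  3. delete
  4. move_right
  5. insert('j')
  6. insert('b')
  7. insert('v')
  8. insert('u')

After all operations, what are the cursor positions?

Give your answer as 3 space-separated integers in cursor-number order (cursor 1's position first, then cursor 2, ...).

After op 1 (insert('z')): buffer="zygznhz" (len 7), cursors c1@1 c2@4 c3@7, authorship 1..2..3
After op 2 (move_right): buffer="zygznhz" (len 7), cursors c1@2 c2@5 c3@7, authorship 1..2..3
After op 3 (delete): buffer="zgzh" (len 4), cursors c1@1 c2@3 c3@4, authorship 1.2.
After op 4 (move_right): buffer="zgzh" (len 4), cursors c1@2 c2@4 c3@4, authorship 1.2.
After op 5 (insert('j')): buffer="zgjzhjj" (len 7), cursors c1@3 c2@7 c3@7, authorship 1.12.23
After op 6 (insert('b')): buffer="zgjbzhjjbb" (len 10), cursors c1@4 c2@10 c3@10, authorship 1.112.2323
After op 7 (insert('v')): buffer="zgjbvzhjjbbvv" (len 13), cursors c1@5 c2@13 c3@13, authorship 1.1112.232323
After op 8 (insert('u')): buffer="zgjbvuzhjjbbvvuu" (len 16), cursors c1@6 c2@16 c3@16, authorship 1.11112.23232323

Answer: 6 16 16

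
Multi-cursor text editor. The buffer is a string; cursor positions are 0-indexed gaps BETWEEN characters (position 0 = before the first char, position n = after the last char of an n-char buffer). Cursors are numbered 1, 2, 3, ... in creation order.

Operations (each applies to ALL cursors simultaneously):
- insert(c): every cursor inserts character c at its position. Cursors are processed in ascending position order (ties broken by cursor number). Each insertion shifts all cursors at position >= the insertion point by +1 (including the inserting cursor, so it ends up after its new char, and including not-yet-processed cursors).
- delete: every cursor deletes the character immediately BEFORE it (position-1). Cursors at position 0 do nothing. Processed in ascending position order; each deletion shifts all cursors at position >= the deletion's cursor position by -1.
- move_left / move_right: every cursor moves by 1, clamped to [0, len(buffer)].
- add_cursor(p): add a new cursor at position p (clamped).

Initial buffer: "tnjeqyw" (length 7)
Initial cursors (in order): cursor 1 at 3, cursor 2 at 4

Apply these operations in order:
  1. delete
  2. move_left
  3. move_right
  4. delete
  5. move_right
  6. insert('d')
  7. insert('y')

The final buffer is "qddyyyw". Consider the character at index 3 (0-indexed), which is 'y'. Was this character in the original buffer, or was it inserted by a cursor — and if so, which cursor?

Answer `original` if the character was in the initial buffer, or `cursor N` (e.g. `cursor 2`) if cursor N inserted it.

After op 1 (delete): buffer="tnqyw" (len 5), cursors c1@2 c2@2, authorship .....
After op 2 (move_left): buffer="tnqyw" (len 5), cursors c1@1 c2@1, authorship .....
After op 3 (move_right): buffer="tnqyw" (len 5), cursors c1@2 c2@2, authorship .....
After op 4 (delete): buffer="qyw" (len 3), cursors c1@0 c2@0, authorship ...
After op 5 (move_right): buffer="qyw" (len 3), cursors c1@1 c2@1, authorship ...
After op 6 (insert('d')): buffer="qddyw" (len 5), cursors c1@3 c2@3, authorship .12..
After op 7 (insert('y')): buffer="qddyyyw" (len 7), cursors c1@5 c2@5, authorship .1212..
Authorship (.=original, N=cursor N): . 1 2 1 2 . .
Index 3: author = 1

Answer: cursor 1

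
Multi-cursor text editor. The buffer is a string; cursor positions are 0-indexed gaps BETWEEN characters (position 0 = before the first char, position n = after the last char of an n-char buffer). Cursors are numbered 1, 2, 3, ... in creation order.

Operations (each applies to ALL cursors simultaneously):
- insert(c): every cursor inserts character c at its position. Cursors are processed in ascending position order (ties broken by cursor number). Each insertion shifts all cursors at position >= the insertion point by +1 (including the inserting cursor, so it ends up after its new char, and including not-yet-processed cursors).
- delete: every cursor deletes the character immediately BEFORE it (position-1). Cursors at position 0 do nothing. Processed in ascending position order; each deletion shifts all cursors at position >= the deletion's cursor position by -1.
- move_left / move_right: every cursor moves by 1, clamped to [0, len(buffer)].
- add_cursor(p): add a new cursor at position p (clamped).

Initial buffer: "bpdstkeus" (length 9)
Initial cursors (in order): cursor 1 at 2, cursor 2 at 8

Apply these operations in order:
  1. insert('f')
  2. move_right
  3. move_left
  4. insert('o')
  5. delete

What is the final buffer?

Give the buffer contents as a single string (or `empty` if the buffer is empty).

Answer: bpfdstkeufs

Derivation:
After op 1 (insert('f')): buffer="bpfdstkeufs" (len 11), cursors c1@3 c2@10, authorship ..1......2.
After op 2 (move_right): buffer="bpfdstkeufs" (len 11), cursors c1@4 c2@11, authorship ..1......2.
After op 3 (move_left): buffer="bpfdstkeufs" (len 11), cursors c1@3 c2@10, authorship ..1......2.
After op 4 (insert('o')): buffer="bpfodstkeufos" (len 13), cursors c1@4 c2@12, authorship ..11......22.
After op 5 (delete): buffer="bpfdstkeufs" (len 11), cursors c1@3 c2@10, authorship ..1......2.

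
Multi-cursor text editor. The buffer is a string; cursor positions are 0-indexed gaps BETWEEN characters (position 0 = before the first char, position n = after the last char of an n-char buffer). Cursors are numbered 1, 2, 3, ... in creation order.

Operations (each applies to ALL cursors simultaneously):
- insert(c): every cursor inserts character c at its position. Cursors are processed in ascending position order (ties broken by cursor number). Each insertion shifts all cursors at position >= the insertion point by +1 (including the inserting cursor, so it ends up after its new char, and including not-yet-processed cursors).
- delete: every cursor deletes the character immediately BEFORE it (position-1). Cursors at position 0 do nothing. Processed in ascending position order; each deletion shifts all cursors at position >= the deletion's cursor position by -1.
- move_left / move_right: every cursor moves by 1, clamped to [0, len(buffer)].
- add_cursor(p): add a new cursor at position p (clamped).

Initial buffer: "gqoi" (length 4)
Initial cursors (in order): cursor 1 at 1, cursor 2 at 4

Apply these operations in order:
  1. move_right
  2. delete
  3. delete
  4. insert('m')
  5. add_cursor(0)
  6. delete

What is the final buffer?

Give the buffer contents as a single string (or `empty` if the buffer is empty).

After op 1 (move_right): buffer="gqoi" (len 4), cursors c1@2 c2@4, authorship ....
After op 2 (delete): buffer="go" (len 2), cursors c1@1 c2@2, authorship ..
After op 3 (delete): buffer="" (len 0), cursors c1@0 c2@0, authorship 
After op 4 (insert('m')): buffer="mm" (len 2), cursors c1@2 c2@2, authorship 12
After op 5 (add_cursor(0)): buffer="mm" (len 2), cursors c3@0 c1@2 c2@2, authorship 12
After op 6 (delete): buffer="" (len 0), cursors c1@0 c2@0 c3@0, authorship 

Answer: empty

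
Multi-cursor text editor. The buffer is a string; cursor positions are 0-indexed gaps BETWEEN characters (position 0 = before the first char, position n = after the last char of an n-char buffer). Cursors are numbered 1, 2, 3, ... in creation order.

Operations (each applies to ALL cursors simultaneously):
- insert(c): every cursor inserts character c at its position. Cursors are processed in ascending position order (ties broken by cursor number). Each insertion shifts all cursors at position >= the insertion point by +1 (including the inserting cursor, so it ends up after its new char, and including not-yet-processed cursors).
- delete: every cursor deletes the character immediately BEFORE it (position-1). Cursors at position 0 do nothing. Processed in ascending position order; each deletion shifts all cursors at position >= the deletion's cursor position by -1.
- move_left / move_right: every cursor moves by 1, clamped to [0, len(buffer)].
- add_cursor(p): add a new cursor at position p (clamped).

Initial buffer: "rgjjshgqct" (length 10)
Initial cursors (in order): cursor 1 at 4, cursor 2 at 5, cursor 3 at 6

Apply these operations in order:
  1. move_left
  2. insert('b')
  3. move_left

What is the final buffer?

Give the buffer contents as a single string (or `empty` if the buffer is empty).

Answer: rgjbjbsbhgqct

Derivation:
After op 1 (move_left): buffer="rgjjshgqct" (len 10), cursors c1@3 c2@4 c3@5, authorship ..........
After op 2 (insert('b')): buffer="rgjbjbsbhgqct" (len 13), cursors c1@4 c2@6 c3@8, authorship ...1.2.3.....
After op 3 (move_left): buffer="rgjbjbsbhgqct" (len 13), cursors c1@3 c2@5 c3@7, authorship ...1.2.3.....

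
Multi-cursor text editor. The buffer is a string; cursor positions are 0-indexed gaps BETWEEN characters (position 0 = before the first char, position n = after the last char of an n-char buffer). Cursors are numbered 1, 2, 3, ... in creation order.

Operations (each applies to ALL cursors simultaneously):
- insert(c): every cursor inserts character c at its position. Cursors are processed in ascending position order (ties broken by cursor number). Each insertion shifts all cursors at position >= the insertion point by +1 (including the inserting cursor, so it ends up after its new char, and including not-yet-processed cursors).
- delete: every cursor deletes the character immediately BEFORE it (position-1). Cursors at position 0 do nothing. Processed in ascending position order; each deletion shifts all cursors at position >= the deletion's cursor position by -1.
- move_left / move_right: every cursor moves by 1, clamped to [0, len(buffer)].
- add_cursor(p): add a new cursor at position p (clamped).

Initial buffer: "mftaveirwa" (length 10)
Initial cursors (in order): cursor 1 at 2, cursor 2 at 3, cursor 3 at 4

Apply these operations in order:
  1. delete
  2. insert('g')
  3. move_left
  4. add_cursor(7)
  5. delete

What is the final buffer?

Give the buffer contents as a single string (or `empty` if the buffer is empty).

Answer: gverwa

Derivation:
After op 1 (delete): buffer="mveirwa" (len 7), cursors c1@1 c2@1 c3@1, authorship .......
After op 2 (insert('g')): buffer="mgggveirwa" (len 10), cursors c1@4 c2@4 c3@4, authorship .123......
After op 3 (move_left): buffer="mgggveirwa" (len 10), cursors c1@3 c2@3 c3@3, authorship .123......
After op 4 (add_cursor(7)): buffer="mgggveirwa" (len 10), cursors c1@3 c2@3 c3@3 c4@7, authorship .123......
After op 5 (delete): buffer="gverwa" (len 6), cursors c1@0 c2@0 c3@0 c4@3, authorship 3.....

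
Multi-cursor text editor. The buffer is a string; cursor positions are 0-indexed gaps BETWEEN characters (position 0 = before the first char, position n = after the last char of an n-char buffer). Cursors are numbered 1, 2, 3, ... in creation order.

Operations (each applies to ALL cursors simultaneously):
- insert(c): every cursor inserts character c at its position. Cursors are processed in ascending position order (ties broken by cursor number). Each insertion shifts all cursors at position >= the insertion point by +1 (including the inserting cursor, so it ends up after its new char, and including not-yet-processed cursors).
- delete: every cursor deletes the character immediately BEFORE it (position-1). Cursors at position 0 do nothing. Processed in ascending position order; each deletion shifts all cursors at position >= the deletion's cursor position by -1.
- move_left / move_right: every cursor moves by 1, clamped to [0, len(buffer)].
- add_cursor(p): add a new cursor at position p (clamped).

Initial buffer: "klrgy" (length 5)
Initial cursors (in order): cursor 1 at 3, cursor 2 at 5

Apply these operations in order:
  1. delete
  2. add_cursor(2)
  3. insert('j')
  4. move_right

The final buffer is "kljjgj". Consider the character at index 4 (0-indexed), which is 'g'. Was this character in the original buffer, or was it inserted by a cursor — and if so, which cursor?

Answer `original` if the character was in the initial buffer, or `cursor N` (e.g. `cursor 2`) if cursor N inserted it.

Answer: original

Derivation:
After op 1 (delete): buffer="klg" (len 3), cursors c1@2 c2@3, authorship ...
After op 2 (add_cursor(2)): buffer="klg" (len 3), cursors c1@2 c3@2 c2@3, authorship ...
After op 3 (insert('j')): buffer="kljjgj" (len 6), cursors c1@4 c3@4 c2@6, authorship ..13.2
After op 4 (move_right): buffer="kljjgj" (len 6), cursors c1@5 c3@5 c2@6, authorship ..13.2
Authorship (.=original, N=cursor N): . . 1 3 . 2
Index 4: author = original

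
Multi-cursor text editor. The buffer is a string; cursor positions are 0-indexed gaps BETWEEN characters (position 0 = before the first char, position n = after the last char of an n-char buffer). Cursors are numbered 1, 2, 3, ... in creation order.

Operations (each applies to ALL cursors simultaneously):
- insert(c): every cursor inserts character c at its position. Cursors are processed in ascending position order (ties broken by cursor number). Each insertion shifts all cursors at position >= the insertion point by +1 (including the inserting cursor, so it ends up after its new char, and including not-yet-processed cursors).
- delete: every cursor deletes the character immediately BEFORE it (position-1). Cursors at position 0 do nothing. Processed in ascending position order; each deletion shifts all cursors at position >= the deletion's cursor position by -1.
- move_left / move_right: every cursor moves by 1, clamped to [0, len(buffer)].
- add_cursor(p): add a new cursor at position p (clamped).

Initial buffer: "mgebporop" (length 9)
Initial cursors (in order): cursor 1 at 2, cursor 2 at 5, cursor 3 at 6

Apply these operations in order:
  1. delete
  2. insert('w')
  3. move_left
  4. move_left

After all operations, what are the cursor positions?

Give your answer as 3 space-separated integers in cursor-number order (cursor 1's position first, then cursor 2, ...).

Answer: 0 4 4

Derivation:
After op 1 (delete): buffer="mebrop" (len 6), cursors c1@1 c2@3 c3@3, authorship ......
After op 2 (insert('w')): buffer="mwebwwrop" (len 9), cursors c1@2 c2@6 c3@6, authorship .1..23...
After op 3 (move_left): buffer="mwebwwrop" (len 9), cursors c1@1 c2@5 c3@5, authorship .1..23...
After op 4 (move_left): buffer="mwebwwrop" (len 9), cursors c1@0 c2@4 c3@4, authorship .1..23...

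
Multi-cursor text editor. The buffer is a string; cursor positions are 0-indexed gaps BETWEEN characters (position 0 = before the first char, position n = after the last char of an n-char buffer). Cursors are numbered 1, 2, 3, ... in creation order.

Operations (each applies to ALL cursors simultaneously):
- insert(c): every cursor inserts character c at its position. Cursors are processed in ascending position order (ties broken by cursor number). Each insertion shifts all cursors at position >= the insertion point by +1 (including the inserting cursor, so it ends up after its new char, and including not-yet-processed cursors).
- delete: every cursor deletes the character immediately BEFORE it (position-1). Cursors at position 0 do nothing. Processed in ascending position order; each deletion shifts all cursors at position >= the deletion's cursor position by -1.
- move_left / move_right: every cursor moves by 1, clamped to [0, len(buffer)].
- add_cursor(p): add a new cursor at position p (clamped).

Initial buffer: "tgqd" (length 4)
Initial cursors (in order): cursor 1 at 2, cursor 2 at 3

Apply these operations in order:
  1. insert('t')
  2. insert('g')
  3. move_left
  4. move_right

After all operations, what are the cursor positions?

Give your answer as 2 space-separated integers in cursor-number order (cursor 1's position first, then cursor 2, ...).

Answer: 4 7

Derivation:
After op 1 (insert('t')): buffer="tgtqtd" (len 6), cursors c1@3 c2@5, authorship ..1.2.
After op 2 (insert('g')): buffer="tgtgqtgd" (len 8), cursors c1@4 c2@7, authorship ..11.22.
After op 3 (move_left): buffer="tgtgqtgd" (len 8), cursors c1@3 c2@6, authorship ..11.22.
After op 4 (move_right): buffer="tgtgqtgd" (len 8), cursors c1@4 c2@7, authorship ..11.22.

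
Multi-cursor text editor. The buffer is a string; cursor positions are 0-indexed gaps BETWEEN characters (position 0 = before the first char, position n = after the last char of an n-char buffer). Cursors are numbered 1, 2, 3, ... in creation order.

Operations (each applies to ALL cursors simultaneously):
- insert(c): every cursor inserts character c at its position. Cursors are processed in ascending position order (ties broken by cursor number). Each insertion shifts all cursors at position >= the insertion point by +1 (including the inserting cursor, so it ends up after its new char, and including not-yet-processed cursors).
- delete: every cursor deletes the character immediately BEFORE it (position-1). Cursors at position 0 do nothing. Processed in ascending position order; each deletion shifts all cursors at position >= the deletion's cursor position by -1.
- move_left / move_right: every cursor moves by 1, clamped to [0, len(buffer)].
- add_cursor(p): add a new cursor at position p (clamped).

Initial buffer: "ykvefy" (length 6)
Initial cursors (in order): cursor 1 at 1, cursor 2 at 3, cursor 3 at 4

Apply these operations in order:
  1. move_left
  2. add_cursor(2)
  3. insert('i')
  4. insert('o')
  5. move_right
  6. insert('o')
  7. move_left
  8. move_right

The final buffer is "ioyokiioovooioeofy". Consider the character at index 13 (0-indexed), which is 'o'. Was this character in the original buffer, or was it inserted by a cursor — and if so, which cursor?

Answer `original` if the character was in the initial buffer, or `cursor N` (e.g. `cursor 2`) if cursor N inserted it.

After op 1 (move_left): buffer="ykvefy" (len 6), cursors c1@0 c2@2 c3@3, authorship ......
After op 2 (add_cursor(2)): buffer="ykvefy" (len 6), cursors c1@0 c2@2 c4@2 c3@3, authorship ......
After op 3 (insert('i')): buffer="iykiiviefy" (len 10), cursors c1@1 c2@5 c4@5 c3@7, authorship 1..24.3...
After op 4 (insert('o')): buffer="ioykiioovioefy" (len 14), cursors c1@2 c2@8 c4@8 c3@11, authorship 11..2424.33...
After op 5 (move_right): buffer="ioykiioovioefy" (len 14), cursors c1@3 c2@9 c4@9 c3@12, authorship 11..2424.33...
After op 6 (insert('o')): buffer="ioyokiioovooioeofy" (len 18), cursors c1@4 c2@12 c4@12 c3@16, authorship 11.1.2424.2433.3..
After op 7 (move_left): buffer="ioyokiioovooioeofy" (len 18), cursors c1@3 c2@11 c4@11 c3@15, authorship 11.1.2424.2433.3..
After op 8 (move_right): buffer="ioyokiioovooioeofy" (len 18), cursors c1@4 c2@12 c4@12 c3@16, authorship 11.1.2424.2433.3..
Authorship (.=original, N=cursor N): 1 1 . 1 . 2 4 2 4 . 2 4 3 3 . 3 . .
Index 13: author = 3

Answer: cursor 3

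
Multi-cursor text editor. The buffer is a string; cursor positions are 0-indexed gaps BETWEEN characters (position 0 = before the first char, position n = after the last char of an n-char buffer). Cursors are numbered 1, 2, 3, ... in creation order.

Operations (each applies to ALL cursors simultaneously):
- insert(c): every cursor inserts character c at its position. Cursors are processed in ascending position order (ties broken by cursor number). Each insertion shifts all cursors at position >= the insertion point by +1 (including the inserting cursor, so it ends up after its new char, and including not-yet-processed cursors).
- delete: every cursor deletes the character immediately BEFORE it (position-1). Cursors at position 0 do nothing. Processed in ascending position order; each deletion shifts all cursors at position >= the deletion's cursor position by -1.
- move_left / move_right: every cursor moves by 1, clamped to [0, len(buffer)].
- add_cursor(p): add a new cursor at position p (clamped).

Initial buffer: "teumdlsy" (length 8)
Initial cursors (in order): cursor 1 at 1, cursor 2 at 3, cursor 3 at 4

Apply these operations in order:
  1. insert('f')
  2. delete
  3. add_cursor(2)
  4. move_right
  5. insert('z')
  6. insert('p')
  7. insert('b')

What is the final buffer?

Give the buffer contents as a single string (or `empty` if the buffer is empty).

After op 1 (insert('f')): buffer="tfeufmfdlsy" (len 11), cursors c1@2 c2@5 c3@7, authorship .1..2.3....
After op 2 (delete): buffer="teumdlsy" (len 8), cursors c1@1 c2@3 c3@4, authorship ........
After op 3 (add_cursor(2)): buffer="teumdlsy" (len 8), cursors c1@1 c4@2 c2@3 c3@4, authorship ........
After op 4 (move_right): buffer="teumdlsy" (len 8), cursors c1@2 c4@3 c2@4 c3@5, authorship ........
After op 5 (insert('z')): buffer="tezuzmzdzlsy" (len 12), cursors c1@3 c4@5 c2@7 c3@9, authorship ..1.4.2.3...
After op 6 (insert('p')): buffer="tezpuzpmzpdzplsy" (len 16), cursors c1@4 c4@7 c2@10 c3@13, authorship ..11.44.22.33...
After op 7 (insert('b')): buffer="tezpbuzpbmzpbdzpblsy" (len 20), cursors c1@5 c4@9 c2@13 c3@17, authorship ..111.444.222.333...

Answer: tezpbuzpbmzpbdzpblsy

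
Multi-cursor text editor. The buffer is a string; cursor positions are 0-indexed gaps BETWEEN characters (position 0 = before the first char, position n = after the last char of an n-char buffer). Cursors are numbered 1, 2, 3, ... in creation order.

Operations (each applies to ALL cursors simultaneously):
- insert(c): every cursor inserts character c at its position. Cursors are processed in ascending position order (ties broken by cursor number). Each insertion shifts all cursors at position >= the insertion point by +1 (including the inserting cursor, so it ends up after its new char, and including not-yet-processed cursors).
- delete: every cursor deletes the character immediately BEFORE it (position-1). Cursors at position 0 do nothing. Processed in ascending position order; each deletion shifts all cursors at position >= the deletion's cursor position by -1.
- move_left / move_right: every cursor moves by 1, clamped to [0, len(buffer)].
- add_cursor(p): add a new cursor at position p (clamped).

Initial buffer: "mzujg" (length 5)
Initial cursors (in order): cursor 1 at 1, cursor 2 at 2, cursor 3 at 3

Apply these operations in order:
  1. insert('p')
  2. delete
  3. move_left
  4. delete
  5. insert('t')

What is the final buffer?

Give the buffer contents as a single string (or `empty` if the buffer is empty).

Answer: tttujg

Derivation:
After op 1 (insert('p')): buffer="mpzpupjg" (len 8), cursors c1@2 c2@4 c3@6, authorship .1.2.3..
After op 2 (delete): buffer="mzujg" (len 5), cursors c1@1 c2@2 c3@3, authorship .....
After op 3 (move_left): buffer="mzujg" (len 5), cursors c1@0 c2@1 c3@2, authorship .....
After op 4 (delete): buffer="ujg" (len 3), cursors c1@0 c2@0 c3@0, authorship ...
After op 5 (insert('t')): buffer="tttujg" (len 6), cursors c1@3 c2@3 c3@3, authorship 123...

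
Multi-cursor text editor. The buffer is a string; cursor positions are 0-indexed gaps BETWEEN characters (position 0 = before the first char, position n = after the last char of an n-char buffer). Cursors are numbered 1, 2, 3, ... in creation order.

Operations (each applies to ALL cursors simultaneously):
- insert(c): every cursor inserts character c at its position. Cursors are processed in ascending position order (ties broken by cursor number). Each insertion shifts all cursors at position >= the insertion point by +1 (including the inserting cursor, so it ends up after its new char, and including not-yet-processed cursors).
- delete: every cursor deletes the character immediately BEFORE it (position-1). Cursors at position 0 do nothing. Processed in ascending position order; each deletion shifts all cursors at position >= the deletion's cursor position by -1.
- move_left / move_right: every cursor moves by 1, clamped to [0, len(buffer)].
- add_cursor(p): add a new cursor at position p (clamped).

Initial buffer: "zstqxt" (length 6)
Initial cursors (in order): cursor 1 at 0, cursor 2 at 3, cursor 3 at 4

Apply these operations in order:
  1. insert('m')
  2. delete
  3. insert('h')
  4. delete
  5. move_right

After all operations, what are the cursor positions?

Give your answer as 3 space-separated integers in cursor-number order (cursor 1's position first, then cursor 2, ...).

After op 1 (insert('m')): buffer="mzstmqmxt" (len 9), cursors c1@1 c2@5 c3@7, authorship 1...2.3..
After op 2 (delete): buffer="zstqxt" (len 6), cursors c1@0 c2@3 c3@4, authorship ......
After op 3 (insert('h')): buffer="hzsthqhxt" (len 9), cursors c1@1 c2@5 c3@7, authorship 1...2.3..
After op 4 (delete): buffer="zstqxt" (len 6), cursors c1@0 c2@3 c3@4, authorship ......
After op 5 (move_right): buffer="zstqxt" (len 6), cursors c1@1 c2@4 c3@5, authorship ......

Answer: 1 4 5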